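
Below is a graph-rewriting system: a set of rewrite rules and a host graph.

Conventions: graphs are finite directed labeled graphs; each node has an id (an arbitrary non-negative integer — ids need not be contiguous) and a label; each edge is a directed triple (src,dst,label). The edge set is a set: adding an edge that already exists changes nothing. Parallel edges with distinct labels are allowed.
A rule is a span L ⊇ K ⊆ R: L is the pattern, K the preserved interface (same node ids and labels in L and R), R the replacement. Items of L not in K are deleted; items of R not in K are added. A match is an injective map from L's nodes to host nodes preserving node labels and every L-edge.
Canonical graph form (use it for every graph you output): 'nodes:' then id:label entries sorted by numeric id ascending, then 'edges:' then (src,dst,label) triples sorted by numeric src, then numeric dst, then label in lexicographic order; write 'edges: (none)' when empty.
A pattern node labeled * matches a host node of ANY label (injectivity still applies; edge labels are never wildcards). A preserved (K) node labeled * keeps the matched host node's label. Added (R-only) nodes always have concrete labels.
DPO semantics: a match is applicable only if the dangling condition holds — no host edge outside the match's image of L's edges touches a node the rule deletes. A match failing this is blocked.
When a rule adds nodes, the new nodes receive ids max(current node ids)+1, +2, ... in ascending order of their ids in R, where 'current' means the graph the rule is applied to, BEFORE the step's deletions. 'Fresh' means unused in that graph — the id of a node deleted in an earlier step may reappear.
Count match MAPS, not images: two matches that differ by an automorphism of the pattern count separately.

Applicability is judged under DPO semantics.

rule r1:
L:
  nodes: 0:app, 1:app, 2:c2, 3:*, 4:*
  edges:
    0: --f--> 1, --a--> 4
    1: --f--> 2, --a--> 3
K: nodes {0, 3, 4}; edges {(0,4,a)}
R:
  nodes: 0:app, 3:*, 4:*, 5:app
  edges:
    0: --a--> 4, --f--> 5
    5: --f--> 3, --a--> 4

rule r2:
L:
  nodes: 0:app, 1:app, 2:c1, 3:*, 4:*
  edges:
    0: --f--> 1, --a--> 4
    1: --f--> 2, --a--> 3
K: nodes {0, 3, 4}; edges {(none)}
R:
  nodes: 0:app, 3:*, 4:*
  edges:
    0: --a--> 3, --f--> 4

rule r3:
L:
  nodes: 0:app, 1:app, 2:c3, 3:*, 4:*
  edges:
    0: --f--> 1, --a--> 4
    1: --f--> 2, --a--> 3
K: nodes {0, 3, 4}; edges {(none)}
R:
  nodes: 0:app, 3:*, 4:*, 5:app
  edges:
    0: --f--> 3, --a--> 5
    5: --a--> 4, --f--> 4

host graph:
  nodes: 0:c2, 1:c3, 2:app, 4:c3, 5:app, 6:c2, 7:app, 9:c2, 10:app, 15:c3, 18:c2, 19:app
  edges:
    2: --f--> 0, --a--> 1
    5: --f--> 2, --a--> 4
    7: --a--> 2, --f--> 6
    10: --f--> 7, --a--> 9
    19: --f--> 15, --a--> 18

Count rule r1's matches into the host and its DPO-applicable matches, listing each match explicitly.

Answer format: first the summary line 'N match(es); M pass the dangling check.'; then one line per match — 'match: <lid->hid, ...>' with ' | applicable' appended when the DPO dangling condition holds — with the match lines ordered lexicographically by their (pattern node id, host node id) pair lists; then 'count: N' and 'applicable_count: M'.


2 match(es); 1 pass the dangling check.
match: 0->5, 1->2, 2->0, 3->1, 4->4
match: 0->10, 1->7, 2->6, 3->2, 4->9 | applicable
count: 2
applicable_count: 1


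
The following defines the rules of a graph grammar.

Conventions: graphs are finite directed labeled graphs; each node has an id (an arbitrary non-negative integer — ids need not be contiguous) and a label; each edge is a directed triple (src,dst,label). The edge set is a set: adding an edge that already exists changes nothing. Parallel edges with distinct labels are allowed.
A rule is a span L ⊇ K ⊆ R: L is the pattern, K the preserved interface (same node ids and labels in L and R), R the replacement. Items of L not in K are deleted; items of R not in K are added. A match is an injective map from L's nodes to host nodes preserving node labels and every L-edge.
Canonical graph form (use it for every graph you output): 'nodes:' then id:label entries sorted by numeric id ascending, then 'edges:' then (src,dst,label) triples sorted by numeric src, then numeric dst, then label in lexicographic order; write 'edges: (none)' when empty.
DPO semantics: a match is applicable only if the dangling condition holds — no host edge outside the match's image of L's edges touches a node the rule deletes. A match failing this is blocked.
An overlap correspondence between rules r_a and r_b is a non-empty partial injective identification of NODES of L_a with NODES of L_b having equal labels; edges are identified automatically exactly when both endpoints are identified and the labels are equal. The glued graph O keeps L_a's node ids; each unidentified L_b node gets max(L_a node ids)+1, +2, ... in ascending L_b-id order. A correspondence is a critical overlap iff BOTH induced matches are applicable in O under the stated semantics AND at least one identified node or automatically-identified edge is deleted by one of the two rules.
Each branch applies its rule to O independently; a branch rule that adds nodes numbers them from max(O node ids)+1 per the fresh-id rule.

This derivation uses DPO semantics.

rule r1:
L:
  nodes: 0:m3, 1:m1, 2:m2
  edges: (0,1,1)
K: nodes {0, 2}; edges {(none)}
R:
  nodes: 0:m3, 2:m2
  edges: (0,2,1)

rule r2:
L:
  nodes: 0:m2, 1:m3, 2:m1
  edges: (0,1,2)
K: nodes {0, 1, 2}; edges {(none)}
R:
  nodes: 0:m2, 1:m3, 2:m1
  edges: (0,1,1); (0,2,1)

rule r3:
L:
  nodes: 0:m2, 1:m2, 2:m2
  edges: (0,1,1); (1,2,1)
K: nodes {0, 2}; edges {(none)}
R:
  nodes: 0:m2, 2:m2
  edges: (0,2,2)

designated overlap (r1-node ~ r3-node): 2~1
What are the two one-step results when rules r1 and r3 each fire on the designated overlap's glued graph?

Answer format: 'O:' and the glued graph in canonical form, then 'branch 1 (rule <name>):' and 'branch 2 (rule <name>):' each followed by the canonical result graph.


O:
nodes: 0:m3, 1:m1, 2:m2, 3:m2, 4:m2
edges: (0,1,1); (2,4,1); (3,2,1)
branch 1 (rule r1):
nodes: 0:m3, 2:m2, 3:m2, 4:m2
edges: (0,2,1); (2,4,1); (3,2,1)
branch 2 (rule r3):
nodes: 0:m3, 1:m1, 3:m2, 4:m2
edges: (0,1,1); (3,4,2)


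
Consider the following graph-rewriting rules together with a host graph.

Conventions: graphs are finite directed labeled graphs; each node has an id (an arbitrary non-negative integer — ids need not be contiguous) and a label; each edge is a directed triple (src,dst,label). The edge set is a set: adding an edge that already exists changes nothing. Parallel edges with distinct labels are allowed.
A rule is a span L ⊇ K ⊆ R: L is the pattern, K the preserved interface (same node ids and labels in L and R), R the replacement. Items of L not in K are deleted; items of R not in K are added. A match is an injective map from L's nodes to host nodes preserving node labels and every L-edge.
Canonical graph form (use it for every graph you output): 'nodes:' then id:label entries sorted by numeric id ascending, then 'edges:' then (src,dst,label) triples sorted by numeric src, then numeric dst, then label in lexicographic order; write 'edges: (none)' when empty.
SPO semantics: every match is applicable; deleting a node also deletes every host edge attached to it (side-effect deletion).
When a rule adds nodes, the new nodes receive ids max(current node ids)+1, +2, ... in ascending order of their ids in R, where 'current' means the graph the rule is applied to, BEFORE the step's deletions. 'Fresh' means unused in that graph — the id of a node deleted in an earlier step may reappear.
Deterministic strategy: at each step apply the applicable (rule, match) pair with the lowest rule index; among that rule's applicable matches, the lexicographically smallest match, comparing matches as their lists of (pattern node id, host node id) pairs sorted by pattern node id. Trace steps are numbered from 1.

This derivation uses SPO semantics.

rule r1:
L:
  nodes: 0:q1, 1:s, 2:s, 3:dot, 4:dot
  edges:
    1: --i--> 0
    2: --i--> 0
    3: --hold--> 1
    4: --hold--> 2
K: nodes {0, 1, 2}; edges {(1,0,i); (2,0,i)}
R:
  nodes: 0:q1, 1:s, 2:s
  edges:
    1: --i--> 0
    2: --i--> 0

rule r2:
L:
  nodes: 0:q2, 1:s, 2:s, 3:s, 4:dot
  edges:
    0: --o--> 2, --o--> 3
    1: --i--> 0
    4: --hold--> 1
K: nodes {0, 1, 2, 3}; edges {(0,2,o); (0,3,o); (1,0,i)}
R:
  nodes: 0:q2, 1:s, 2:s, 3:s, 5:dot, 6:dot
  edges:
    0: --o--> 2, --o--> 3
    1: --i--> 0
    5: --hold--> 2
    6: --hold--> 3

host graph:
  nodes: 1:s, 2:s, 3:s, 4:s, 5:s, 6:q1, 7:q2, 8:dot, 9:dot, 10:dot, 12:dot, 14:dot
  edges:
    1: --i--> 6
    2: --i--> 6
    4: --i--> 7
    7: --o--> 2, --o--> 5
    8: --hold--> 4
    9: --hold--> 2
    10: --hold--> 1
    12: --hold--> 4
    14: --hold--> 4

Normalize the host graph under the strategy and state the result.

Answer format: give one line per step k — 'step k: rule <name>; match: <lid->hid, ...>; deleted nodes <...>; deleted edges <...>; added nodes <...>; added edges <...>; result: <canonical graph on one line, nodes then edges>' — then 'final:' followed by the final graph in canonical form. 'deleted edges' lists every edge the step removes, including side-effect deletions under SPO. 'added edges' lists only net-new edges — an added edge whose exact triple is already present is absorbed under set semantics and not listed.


step 1: rule r1; match: 0->6, 1->1, 2->2, 3->10, 4->9; deleted nodes 9, 10; deleted edges (9,2,hold); (10,1,hold); added nodes (none); added edges (none); result: nodes: 1:s, 2:s, 3:s, 4:s, 5:s, 6:q1, 7:q2, 8:dot, 12:dot, 14:dot edges: (1,6,i); (2,6,i); (4,7,i); (7,2,o); (7,5,o); (8,4,hold); (12,4,hold); (14,4,hold)
step 2: rule r2; match: 0->7, 1->4, 2->2, 3->5, 4->8; deleted nodes 8; deleted edges (8,4,hold); added nodes 15, 16; added edges (15,2,hold); (16,5,hold); result: nodes: 1:s, 2:s, 3:s, 4:s, 5:s, 6:q1, 7:q2, 12:dot, 14:dot, 15:dot, 16:dot edges: (1,6,i); (2,6,i); (4,7,i); (7,2,o); (7,5,o); (12,4,hold); (14,4,hold); (15,2,hold); (16,5,hold)
step 3: rule r2; match: 0->7, 1->4, 2->2, 3->5, 4->12; deleted nodes 12; deleted edges (12,4,hold); added nodes 17, 18; added edges (17,2,hold); (18,5,hold); result: nodes: 1:s, 2:s, 3:s, 4:s, 5:s, 6:q1, 7:q2, 14:dot, 15:dot, 16:dot, 17:dot, 18:dot edges: (1,6,i); (2,6,i); (4,7,i); (7,2,o); (7,5,o); (14,4,hold); (15,2,hold); (16,5,hold); (17,2,hold); (18,5,hold)
step 4: rule r2; match: 0->7, 1->4, 2->2, 3->5, 4->14; deleted nodes 14; deleted edges (14,4,hold); added nodes 19, 20; added edges (19,2,hold); (20,5,hold); result: nodes: 1:s, 2:s, 3:s, 4:s, 5:s, 6:q1, 7:q2, 15:dot, 16:dot, 17:dot, 18:dot, 19:dot, 20:dot edges: (1,6,i); (2,6,i); (4,7,i); (7,2,o); (7,5,o); (15,2,hold); (16,5,hold); (17,2,hold); (18,5,hold); (19,2,hold); (20,5,hold)
final:
nodes: 1:s, 2:s, 3:s, 4:s, 5:s, 6:q1, 7:q2, 15:dot, 16:dot, 17:dot, 18:dot, 19:dot, 20:dot
edges: (1,6,i); (2,6,i); (4,7,i); (7,2,o); (7,5,o); (15,2,hold); (16,5,hold); (17,2,hold); (18,5,hold); (19,2,hold); (20,5,hold)


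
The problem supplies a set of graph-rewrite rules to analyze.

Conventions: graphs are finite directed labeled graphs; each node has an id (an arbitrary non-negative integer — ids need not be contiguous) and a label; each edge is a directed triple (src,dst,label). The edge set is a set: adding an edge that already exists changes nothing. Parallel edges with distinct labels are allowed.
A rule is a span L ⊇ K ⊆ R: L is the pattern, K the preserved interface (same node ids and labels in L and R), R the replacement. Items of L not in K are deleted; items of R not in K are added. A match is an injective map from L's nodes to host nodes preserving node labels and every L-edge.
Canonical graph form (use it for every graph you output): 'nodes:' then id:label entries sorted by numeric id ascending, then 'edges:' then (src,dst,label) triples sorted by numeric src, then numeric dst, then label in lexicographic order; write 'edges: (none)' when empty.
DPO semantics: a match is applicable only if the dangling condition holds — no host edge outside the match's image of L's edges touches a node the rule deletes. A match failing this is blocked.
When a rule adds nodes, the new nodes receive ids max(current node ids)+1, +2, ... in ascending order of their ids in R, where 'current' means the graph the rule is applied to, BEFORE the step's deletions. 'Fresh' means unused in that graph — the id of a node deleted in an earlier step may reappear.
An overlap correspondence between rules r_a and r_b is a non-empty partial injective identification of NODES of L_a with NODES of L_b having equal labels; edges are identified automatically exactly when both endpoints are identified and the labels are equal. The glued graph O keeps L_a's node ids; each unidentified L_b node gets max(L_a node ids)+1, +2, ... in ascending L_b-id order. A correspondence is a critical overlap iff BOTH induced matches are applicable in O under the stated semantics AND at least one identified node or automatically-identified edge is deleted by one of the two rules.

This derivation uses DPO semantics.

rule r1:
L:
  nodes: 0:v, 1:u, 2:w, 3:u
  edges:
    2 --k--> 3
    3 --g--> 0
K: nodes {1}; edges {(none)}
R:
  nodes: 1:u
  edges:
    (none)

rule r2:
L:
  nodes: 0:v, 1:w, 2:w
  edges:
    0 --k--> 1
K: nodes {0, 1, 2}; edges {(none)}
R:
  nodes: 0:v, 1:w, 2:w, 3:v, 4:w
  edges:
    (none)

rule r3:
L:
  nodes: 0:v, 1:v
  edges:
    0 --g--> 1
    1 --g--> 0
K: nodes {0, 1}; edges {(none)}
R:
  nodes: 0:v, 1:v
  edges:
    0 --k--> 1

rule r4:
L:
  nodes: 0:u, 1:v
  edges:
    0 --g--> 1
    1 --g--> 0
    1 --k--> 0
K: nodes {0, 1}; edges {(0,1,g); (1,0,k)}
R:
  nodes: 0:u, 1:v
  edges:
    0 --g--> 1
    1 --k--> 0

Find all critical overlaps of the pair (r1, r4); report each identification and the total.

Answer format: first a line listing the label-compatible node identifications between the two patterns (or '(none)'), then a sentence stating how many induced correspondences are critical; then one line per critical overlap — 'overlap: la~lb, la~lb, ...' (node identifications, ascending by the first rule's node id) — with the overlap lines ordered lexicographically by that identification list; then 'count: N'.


label-compatible node identifications between L(r1) and L(r4): 0~1, 1~0, 3~0
0 of the induced correspondences are critical overlaps of r1 and r4.
count: 0


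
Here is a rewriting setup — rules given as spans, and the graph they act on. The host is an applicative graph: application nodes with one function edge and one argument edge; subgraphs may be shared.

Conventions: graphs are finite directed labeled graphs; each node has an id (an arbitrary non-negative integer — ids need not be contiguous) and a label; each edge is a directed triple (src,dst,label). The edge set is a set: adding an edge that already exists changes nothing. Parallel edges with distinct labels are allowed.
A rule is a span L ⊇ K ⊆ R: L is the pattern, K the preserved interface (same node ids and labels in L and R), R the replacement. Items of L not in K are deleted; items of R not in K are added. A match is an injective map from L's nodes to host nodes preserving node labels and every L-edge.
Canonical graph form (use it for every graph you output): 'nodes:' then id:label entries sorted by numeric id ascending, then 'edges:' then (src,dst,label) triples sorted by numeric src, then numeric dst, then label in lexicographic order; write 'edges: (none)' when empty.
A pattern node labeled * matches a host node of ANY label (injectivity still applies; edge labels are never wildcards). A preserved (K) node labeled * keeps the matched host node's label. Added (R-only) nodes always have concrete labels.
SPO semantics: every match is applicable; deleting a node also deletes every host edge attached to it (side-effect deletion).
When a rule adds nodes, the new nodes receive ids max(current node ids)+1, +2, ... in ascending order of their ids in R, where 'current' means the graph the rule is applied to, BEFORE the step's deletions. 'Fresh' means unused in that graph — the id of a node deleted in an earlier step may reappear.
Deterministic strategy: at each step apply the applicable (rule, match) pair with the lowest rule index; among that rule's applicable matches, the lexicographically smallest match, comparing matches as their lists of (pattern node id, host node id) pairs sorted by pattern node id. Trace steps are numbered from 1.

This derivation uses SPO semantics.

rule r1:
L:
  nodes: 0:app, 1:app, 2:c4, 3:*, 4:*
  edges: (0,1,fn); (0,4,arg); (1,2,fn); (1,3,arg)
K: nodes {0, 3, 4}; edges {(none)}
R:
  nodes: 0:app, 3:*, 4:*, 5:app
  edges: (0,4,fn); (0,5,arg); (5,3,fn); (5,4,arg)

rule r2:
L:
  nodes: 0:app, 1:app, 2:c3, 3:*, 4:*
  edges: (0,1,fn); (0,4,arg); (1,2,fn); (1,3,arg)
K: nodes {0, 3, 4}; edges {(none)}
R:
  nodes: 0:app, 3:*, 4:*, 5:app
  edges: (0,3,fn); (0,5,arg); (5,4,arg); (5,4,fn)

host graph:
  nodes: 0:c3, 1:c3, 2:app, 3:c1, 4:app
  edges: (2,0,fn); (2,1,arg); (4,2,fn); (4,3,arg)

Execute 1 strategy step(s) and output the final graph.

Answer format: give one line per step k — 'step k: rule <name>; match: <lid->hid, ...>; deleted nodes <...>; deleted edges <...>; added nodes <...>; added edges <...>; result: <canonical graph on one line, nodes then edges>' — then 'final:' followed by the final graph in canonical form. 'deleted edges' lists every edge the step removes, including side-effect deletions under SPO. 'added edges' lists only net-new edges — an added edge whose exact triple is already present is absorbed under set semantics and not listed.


step 1: rule r2; match: 0->4, 1->2, 2->0, 3->1, 4->3; deleted nodes 0, 2; deleted edges (2,0,fn); (2,1,arg); (4,2,fn); (4,3,arg); added nodes 5; added edges (4,1,fn); (4,5,arg); (5,3,arg); (5,3,fn); result: nodes: 1:c3, 3:c1, 4:app, 5:app edges: (4,1,fn); (4,5,arg); (5,3,arg); (5,3,fn)
final:
nodes: 1:c3, 3:c1, 4:app, 5:app
edges: (4,1,fn); (4,5,arg); (5,3,arg); (5,3,fn)


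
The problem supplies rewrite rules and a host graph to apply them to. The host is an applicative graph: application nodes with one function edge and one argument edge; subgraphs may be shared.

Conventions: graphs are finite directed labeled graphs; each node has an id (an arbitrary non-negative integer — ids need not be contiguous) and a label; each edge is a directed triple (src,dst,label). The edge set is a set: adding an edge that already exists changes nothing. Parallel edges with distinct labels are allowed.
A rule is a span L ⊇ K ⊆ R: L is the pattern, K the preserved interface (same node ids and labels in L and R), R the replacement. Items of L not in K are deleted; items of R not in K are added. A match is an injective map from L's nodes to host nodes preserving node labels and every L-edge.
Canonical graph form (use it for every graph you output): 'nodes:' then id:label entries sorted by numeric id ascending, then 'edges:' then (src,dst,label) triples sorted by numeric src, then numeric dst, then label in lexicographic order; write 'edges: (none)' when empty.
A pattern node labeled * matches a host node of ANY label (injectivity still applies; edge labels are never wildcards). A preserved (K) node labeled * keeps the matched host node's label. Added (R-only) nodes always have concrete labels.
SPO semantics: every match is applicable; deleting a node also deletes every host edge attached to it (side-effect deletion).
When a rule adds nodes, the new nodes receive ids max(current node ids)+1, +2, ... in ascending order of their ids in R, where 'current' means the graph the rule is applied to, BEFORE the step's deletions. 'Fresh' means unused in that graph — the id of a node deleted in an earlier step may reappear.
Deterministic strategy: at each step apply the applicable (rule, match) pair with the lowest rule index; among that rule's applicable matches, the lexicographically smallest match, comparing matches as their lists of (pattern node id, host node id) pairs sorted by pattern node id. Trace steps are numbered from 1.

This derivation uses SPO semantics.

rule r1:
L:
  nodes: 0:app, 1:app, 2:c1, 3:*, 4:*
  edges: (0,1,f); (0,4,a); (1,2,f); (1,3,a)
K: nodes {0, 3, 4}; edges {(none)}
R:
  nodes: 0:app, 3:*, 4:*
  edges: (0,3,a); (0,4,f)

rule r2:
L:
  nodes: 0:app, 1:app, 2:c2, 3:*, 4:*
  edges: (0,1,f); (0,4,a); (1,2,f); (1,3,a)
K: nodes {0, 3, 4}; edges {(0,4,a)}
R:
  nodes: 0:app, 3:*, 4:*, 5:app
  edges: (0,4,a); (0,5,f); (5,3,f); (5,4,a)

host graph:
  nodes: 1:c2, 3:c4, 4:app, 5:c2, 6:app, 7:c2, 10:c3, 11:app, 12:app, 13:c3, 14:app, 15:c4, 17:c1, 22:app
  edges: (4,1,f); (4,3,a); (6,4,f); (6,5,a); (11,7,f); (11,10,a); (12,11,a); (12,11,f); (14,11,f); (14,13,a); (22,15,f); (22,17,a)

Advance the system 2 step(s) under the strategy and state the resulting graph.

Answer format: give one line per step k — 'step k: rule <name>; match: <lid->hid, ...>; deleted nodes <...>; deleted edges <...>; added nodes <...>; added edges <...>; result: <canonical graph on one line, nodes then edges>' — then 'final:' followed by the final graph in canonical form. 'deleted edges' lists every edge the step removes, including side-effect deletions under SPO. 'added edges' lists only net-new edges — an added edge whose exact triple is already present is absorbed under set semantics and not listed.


step 1: rule r2; match: 0->6, 1->4, 2->1, 3->3, 4->5; deleted nodes 1, 4; deleted edges (4,1,f); (4,3,a); (6,4,f); added nodes 23; added edges (6,23,f); (23,3,f); (23,5,a); result: nodes: 3:c4, 5:c2, 6:app, 7:c2, 10:c3, 11:app, 12:app, 13:c3, 14:app, 15:c4, 17:c1, 22:app, 23:app edges: (6,5,a); (6,23,f); (11,7,f); (11,10,a); (12,11,a); (12,11,f); (14,11,f); (14,13,a); (22,15,f); (22,17,a); (23,3,f); (23,5,a)
step 2: rule r2; match: 0->14, 1->11, 2->7, 3->10, 4->13; deleted nodes 7, 11; deleted edges (11,7,f); (11,10,a); (12,11,a); (12,11,f); (14,11,f); added nodes 24; added edges (14,24,f); (24,10,f); (24,13,a); result: nodes: 3:c4, 5:c2, 6:app, 10:c3, 12:app, 13:c3, 14:app, 15:c4, 17:c1, 22:app, 23:app, 24:app edges: (6,5,a); (6,23,f); (14,13,a); (14,24,f); (22,15,f); (22,17,a); (23,3,f); (23,5,a); (24,10,f); (24,13,a)
final:
nodes: 3:c4, 5:c2, 6:app, 10:c3, 12:app, 13:c3, 14:app, 15:c4, 17:c1, 22:app, 23:app, 24:app
edges: (6,5,a); (6,23,f); (14,13,a); (14,24,f); (22,15,f); (22,17,a); (23,3,f); (23,5,a); (24,10,f); (24,13,a)


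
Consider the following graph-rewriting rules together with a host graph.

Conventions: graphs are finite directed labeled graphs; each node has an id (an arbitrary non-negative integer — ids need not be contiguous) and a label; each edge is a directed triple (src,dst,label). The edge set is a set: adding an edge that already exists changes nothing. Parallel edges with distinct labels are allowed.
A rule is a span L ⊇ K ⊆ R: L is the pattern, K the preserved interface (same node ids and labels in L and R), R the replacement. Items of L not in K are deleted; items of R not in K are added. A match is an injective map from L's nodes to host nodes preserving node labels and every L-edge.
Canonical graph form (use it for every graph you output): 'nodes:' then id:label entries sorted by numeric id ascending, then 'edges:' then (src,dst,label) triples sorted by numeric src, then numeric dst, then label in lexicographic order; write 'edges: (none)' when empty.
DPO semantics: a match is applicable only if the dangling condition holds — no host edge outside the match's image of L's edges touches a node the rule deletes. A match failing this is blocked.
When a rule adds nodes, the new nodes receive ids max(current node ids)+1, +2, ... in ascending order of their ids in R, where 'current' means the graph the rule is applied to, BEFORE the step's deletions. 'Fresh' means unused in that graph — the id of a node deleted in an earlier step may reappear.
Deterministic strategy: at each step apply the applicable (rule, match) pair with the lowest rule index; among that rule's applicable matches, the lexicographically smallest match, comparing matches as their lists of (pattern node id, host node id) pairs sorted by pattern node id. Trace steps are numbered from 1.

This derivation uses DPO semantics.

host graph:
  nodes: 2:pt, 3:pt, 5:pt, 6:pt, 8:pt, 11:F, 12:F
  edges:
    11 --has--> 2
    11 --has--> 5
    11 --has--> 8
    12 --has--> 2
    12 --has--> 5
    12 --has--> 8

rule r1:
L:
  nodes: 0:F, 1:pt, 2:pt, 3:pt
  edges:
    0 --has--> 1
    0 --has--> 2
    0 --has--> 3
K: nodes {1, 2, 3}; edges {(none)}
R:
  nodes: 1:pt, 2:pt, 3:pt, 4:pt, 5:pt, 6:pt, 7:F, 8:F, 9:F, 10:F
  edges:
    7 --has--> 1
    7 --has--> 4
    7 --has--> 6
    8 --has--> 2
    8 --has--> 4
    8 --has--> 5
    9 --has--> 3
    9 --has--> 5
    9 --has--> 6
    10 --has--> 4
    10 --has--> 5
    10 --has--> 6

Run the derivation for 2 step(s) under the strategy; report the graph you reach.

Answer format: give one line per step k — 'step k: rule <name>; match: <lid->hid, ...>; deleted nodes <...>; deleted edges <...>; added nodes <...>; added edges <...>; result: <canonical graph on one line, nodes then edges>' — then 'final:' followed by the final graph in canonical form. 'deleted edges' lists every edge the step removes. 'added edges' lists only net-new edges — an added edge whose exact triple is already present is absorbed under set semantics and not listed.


step 1: rule r1; match: 0->11, 1->2, 2->5, 3->8; deleted nodes 11; deleted edges (11,2,has); (11,5,has); (11,8,has); added nodes 13, 14, 15, 16, 17, 18, 19; added edges (16,2,has); (16,13,has); (16,15,has); (17,5,has); (17,13,has); (17,14,has); (18,8,has); (18,14,has); (18,15,has); (19,13,has); (19,14,has); (19,15,has); result: nodes: 2:pt, 3:pt, 5:pt, 6:pt, 8:pt, 12:F, 13:pt, 14:pt, 15:pt, 16:F, 17:F, 18:F, 19:F edges: (12,2,has); (12,5,has); (12,8,has); (16,2,has); (16,13,has); (16,15,has); (17,5,has); (17,13,has); (17,14,has); (18,8,has); (18,14,has); (18,15,has); (19,13,has); (19,14,has); (19,15,has)
step 2: rule r1; match: 0->12, 1->2, 2->5, 3->8; deleted nodes 12; deleted edges (12,2,has); (12,5,has); (12,8,has); added nodes 20, 21, 22, 23, 24, 25, 26; added edges (23,2,has); (23,20,has); (23,22,has); (24,5,has); (24,20,has); (24,21,has); (25,8,has); (25,21,has); (25,22,has); (26,20,has); (26,21,has); (26,22,has); result: nodes: 2:pt, 3:pt, 5:pt, 6:pt, 8:pt, 13:pt, 14:pt, 15:pt, 16:F, 17:F, 18:F, 19:F, 20:pt, 21:pt, 22:pt, 23:F, 24:F, 25:F, 26:F edges: (16,2,has); (16,13,has); (16,15,has); (17,5,has); (17,13,has); (17,14,has); (18,8,has); (18,14,has); (18,15,has); (19,13,has); (19,14,has); (19,15,has); (23,2,has); (23,20,has); (23,22,has); (24,5,has); (24,20,has); (24,21,has); (25,8,has); (25,21,has); (25,22,has); (26,20,has); (26,21,has); (26,22,has)
final:
nodes: 2:pt, 3:pt, 5:pt, 6:pt, 8:pt, 13:pt, 14:pt, 15:pt, 16:F, 17:F, 18:F, 19:F, 20:pt, 21:pt, 22:pt, 23:F, 24:F, 25:F, 26:F
edges: (16,2,has); (16,13,has); (16,15,has); (17,5,has); (17,13,has); (17,14,has); (18,8,has); (18,14,has); (18,15,has); (19,13,has); (19,14,has); (19,15,has); (23,2,has); (23,20,has); (23,22,has); (24,5,has); (24,20,has); (24,21,has); (25,8,has); (25,21,has); (25,22,has); (26,20,has); (26,21,has); (26,22,has)


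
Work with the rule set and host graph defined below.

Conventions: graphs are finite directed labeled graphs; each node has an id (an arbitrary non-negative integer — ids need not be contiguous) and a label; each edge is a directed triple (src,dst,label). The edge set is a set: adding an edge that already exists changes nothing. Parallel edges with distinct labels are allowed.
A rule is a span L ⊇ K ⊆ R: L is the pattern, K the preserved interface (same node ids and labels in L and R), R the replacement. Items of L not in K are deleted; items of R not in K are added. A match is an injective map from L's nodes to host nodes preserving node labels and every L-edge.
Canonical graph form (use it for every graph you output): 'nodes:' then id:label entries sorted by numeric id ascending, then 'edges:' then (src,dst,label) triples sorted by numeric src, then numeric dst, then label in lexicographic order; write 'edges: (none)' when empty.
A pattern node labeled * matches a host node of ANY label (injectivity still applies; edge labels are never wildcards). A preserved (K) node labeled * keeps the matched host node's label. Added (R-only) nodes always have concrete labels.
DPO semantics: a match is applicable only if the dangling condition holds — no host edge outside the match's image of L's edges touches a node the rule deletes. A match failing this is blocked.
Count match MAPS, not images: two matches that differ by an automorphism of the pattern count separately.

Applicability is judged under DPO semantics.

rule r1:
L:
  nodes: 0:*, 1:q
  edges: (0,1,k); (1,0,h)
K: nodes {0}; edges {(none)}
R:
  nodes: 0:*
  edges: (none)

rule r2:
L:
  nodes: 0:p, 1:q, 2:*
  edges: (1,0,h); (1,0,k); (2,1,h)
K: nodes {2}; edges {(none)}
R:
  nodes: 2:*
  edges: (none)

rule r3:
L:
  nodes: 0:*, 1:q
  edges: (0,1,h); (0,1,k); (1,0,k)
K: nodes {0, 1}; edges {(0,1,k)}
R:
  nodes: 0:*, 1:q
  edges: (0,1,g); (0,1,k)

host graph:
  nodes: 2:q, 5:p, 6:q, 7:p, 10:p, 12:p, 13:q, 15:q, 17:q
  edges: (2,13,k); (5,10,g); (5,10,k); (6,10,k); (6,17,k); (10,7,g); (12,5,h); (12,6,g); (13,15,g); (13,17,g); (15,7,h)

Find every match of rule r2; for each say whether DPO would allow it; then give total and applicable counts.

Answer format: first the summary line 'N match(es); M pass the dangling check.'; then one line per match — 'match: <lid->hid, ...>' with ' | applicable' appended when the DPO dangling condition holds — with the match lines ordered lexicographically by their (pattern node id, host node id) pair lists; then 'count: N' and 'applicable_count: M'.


0 match(es); 0 pass the dangling check.
count: 0
applicable_count: 0


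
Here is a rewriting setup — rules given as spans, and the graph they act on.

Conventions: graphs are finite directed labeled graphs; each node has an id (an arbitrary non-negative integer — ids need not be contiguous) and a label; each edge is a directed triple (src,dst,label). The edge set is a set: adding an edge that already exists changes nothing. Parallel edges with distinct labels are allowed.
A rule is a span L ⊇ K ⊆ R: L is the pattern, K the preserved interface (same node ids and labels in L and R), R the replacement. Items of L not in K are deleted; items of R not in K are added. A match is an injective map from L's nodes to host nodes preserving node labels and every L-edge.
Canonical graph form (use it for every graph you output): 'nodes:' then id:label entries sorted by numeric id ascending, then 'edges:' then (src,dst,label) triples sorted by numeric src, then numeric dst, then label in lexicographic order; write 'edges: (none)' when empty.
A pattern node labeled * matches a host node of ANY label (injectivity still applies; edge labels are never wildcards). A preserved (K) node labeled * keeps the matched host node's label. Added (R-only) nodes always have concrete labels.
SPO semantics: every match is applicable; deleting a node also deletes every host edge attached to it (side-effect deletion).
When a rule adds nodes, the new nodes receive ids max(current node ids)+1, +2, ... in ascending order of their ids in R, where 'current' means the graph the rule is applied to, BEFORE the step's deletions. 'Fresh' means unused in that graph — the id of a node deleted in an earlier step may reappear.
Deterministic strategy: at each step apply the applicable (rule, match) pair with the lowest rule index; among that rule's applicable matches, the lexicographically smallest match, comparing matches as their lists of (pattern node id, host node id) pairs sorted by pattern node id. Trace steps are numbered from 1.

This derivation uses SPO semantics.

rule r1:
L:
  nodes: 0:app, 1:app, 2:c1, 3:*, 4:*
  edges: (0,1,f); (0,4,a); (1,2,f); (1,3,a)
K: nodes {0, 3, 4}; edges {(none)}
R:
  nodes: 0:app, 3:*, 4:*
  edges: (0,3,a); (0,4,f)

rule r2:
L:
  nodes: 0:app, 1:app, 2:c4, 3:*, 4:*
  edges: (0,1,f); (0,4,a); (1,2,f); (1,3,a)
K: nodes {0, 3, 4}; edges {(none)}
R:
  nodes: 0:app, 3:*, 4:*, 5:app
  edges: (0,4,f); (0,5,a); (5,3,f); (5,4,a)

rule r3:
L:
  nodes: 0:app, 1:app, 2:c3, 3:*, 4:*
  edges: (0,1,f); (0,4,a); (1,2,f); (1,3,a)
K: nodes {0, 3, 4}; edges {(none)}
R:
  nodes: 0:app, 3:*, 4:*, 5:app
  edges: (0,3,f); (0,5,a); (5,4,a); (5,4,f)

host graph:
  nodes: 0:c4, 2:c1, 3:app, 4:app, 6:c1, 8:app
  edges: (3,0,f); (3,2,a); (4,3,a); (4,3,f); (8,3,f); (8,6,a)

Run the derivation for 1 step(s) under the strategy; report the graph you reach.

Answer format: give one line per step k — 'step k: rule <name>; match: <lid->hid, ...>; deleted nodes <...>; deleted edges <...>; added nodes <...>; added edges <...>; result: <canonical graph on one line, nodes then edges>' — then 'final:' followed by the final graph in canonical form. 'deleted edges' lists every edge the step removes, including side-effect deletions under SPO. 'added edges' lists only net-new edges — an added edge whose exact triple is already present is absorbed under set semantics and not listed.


step 1: rule r2; match: 0->8, 1->3, 2->0, 3->2, 4->6; deleted nodes 0, 3; deleted edges (3,0,f); (3,2,a); (4,3,a); (4,3,f); (8,3,f); (8,6,a); added nodes 9; added edges (8,6,f); (8,9,a); (9,2,f); (9,6,a); result: nodes: 2:c1, 4:app, 6:c1, 8:app, 9:app edges: (8,6,f); (8,9,a); (9,2,f); (9,6,a)
final:
nodes: 2:c1, 4:app, 6:c1, 8:app, 9:app
edges: (8,6,f); (8,9,a); (9,2,f); (9,6,a)


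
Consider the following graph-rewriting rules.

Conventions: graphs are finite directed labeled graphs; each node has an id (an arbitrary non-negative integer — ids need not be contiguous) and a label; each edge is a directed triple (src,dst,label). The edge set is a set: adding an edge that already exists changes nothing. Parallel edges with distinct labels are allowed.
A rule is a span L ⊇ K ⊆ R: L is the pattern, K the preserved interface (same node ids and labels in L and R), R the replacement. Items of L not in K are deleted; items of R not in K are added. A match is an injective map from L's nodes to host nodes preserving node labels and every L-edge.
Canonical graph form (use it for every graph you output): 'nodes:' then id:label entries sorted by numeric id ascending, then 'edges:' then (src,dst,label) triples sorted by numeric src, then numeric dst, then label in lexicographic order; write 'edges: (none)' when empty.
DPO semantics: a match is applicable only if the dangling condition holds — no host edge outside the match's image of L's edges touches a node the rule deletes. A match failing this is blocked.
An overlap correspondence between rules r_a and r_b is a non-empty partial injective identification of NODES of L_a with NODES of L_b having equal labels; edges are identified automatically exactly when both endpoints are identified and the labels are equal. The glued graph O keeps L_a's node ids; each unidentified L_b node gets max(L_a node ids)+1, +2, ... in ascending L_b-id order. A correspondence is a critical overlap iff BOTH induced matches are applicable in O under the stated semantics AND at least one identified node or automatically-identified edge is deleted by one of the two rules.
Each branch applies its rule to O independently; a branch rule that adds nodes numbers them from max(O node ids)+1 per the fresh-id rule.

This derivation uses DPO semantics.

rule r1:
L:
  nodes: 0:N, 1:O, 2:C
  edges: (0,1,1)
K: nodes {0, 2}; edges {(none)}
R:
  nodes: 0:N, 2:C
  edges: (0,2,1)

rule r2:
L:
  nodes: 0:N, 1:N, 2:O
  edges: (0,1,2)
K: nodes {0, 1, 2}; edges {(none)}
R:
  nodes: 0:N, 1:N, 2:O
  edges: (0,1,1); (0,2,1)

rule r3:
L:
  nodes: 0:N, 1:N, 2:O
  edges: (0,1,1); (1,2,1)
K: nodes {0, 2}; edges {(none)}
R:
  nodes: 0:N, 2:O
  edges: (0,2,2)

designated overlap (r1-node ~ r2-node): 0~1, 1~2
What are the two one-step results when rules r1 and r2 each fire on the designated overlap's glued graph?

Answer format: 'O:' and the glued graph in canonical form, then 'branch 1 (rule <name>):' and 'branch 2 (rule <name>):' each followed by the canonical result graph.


O:
nodes: 0:N, 1:O, 2:C, 3:N
edges: (0,1,1); (3,0,2)
branch 1 (rule r1):
nodes: 0:N, 2:C, 3:N
edges: (0,2,1); (3,0,2)
branch 2 (rule r2):
nodes: 0:N, 1:O, 2:C, 3:N
edges: (0,1,1); (3,0,1); (3,1,1)


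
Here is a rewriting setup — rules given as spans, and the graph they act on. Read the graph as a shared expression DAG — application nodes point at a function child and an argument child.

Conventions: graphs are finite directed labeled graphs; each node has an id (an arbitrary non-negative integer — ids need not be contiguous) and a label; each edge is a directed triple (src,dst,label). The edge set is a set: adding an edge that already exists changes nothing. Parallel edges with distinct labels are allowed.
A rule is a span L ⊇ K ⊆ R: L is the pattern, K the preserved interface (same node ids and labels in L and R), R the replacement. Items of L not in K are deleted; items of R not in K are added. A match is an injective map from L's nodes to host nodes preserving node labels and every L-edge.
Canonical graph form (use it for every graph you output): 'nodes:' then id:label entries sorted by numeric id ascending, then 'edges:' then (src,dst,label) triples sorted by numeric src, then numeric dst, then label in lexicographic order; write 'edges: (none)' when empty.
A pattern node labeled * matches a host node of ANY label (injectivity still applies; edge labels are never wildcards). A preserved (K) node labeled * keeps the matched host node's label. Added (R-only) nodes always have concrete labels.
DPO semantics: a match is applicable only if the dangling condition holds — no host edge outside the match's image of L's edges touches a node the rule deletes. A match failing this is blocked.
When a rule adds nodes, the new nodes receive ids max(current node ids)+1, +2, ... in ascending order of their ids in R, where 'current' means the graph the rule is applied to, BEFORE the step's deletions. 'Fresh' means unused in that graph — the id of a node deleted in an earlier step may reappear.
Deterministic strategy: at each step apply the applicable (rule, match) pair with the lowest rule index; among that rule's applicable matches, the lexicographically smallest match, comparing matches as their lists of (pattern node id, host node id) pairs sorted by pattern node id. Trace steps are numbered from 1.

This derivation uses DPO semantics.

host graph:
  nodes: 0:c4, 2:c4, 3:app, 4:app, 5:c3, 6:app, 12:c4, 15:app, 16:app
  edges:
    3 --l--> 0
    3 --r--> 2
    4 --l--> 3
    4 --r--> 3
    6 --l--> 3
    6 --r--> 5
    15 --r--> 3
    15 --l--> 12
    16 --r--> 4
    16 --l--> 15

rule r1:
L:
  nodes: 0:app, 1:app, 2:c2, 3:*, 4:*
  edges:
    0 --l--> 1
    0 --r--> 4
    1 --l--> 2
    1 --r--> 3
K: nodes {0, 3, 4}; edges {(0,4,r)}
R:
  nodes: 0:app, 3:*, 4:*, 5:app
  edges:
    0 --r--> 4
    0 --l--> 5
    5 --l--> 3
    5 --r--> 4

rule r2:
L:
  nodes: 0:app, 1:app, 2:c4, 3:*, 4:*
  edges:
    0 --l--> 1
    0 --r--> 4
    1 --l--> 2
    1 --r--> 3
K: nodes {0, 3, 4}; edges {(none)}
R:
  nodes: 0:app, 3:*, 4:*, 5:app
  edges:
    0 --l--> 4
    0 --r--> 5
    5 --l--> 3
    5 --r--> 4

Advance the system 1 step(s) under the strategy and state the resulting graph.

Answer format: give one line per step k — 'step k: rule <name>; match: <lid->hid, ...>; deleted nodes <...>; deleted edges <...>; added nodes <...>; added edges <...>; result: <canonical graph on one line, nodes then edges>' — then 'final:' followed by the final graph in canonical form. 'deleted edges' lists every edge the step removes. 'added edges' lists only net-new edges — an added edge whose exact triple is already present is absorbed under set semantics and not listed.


step 1: rule r2; match: 0->16, 1->15, 2->12, 3->3, 4->4; deleted nodes 12, 15; deleted edges (15,3,r); (15,12,l); (16,4,r); (16,15,l); added nodes 17; added edges (16,4,l); (16,17,r); (17,3,l); (17,4,r); result: nodes: 0:c4, 2:c4, 3:app, 4:app, 5:c3, 6:app, 16:app, 17:app edges: (3,0,l); (3,2,r); (4,3,l); (4,3,r); (6,3,l); (6,5,r); (16,4,l); (16,17,r); (17,3,l); (17,4,r)
final:
nodes: 0:c4, 2:c4, 3:app, 4:app, 5:c3, 6:app, 16:app, 17:app
edges: (3,0,l); (3,2,r); (4,3,l); (4,3,r); (6,3,l); (6,5,r); (16,4,l); (16,17,r); (17,3,l); (17,4,r)


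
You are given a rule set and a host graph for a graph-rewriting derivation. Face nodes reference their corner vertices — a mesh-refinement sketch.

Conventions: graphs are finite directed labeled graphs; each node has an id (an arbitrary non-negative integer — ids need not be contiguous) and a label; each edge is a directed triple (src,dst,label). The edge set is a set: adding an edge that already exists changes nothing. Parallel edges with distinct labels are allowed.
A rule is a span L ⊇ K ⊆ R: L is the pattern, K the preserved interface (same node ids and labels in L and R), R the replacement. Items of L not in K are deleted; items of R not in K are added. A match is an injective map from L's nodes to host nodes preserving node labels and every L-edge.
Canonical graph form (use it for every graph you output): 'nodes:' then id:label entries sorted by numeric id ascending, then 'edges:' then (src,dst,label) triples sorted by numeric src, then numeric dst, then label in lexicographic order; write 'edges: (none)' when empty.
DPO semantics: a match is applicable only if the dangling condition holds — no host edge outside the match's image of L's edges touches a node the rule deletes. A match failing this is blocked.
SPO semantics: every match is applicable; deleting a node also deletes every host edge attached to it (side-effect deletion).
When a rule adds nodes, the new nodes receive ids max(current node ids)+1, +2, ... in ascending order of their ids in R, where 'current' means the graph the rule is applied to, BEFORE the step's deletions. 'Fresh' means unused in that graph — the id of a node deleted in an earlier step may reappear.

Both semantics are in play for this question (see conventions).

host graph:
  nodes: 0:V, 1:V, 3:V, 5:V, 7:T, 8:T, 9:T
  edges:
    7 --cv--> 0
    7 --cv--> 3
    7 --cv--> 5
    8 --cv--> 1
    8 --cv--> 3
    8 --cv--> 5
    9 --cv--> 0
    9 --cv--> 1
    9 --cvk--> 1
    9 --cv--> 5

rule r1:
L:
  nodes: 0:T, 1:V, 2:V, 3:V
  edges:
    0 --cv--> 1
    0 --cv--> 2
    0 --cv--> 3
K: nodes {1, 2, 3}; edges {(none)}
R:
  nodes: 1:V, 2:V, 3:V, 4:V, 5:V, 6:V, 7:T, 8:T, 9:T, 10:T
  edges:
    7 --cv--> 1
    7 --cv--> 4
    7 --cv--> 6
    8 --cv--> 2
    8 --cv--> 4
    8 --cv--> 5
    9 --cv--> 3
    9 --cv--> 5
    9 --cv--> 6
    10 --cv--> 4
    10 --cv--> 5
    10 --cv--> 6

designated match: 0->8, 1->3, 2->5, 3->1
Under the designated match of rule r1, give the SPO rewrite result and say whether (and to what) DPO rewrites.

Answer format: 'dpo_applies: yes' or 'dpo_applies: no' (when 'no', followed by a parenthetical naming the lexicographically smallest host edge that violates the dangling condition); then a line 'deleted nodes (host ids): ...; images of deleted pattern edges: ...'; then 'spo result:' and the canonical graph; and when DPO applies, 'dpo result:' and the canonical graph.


dpo_applies: yes
deleted nodes (host ids): 8; images of deleted pattern edges: (8,1,cv); (8,3,cv); (8,5,cv)
spo result:
nodes: 0:V, 1:V, 3:V, 5:V, 7:T, 9:T, 10:V, 11:V, 12:V, 13:T, 14:T, 15:T, 16:T
edges: (7,0,cv); (7,3,cv); (7,5,cv); (9,0,cv); (9,1,cv); (9,1,cvk); (9,5,cv); (13,3,cv); (13,10,cv); (13,12,cv); (14,5,cv); (14,10,cv); (14,11,cv); (15,1,cv); (15,11,cv); (15,12,cv); (16,10,cv); (16,11,cv); (16,12,cv)
dpo result:
nodes: 0:V, 1:V, 3:V, 5:V, 7:T, 9:T, 10:V, 11:V, 12:V, 13:T, 14:T, 15:T, 16:T
edges: (7,0,cv); (7,3,cv); (7,5,cv); (9,0,cv); (9,1,cv); (9,1,cvk); (9,5,cv); (13,3,cv); (13,10,cv); (13,12,cv); (14,5,cv); (14,10,cv); (14,11,cv); (15,1,cv); (15,11,cv); (15,12,cv); (16,10,cv); (16,11,cv); (16,12,cv)
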